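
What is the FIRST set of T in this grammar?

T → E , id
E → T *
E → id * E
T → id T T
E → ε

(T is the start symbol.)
{ ',', 'id' }

To compute FIRST(T), examine every production with T on the left-hand side, reading each right-hand side left to right until a non-nullable symbol is reached.

FIRST sets of the other non-terminals involved (by the same procedure, iterated to a fixed point):
  FIRST(E) = { ',', 'id', ε }

From T → E , id:
  - E is a non-terminal: add FIRST(E) \ {ε} = { ',', 'id' }
    E is nullable, so continue to the next symbol
  - ',' is a terminal: add ',' and stop
From T → id T T:
  - id is a terminal: add 'id' and stop

Collecting: FIRST(T) = { ',', 'id' }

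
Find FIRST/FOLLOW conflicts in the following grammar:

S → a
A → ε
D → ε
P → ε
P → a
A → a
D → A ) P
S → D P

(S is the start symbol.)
Nullable non-terminals: A, D, P, S.
FIRST sets used below: FIRST(A) = { 'a', ε }, FIRST(D) = { ')', 'a', ε }, FIRST(P) = { 'a', ε }

A: nullable alternative(s) A → ε; FOLLOW(A) = { ')' }
  A → ε: FIRST \ {ε} = { } — this is the only nullable alternative, skip
  A → a: FIRST \ {ε} = { 'a' } — disjoint from FOLLOW(A)

D: nullable alternative(s) D → ε; FOLLOW(D) = { $, 'a' }
  D → ε: FIRST \ {ε} = { } — this is the only nullable alternative, skip
  D → A ) P: FIRST \ {ε} = { ')', 'a' } — overlaps FOLLOW(D) on { 'a' }: CONFLICT

P: nullable alternative(s) P → ε; FOLLOW(P) = { $, 'a' }
  P → ε: FIRST \ {ε} = { } — this is the only nullable alternative, skip
  P → a: FIRST \ {ε} = { 'a' } — overlaps FOLLOW(P) on { 'a' }: CONFLICT

S: nullable alternative(s) S → D P; FOLLOW(S) = { $ }
  S → a: FIRST \ {ε} = { 'a' } — disjoint from FOLLOW(S)
  S → D P: FIRST \ {ε} = { ')', 'a' } — this is the only nullable alternative, skip

So the grammar has 2 FIRST/FOLLOW conflicts (marked CONFLICT above).

Answer: Yes. D → A ')' P with FOLLOW(D) on { 'a' }; P → a with FOLLOW(P) on { 'a' }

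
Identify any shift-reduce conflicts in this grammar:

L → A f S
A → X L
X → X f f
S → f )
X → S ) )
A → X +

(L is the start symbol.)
Augment with L' → L and build the canonical LR(0) collection (I0 = CLOSURE({[L' → . L]}), then GOTO on every symbol after a dot until no new states appear). It has 15 states:
  I0: { [A → . X +], [A → . X L], [L → . A f S], [L' → . L], [S → . f )], [X → . S ) )], [X → . X f f] }  — shift
  I1: { [L → A . f S] }  — shift
  I2: { [L' → L .] }  — accept
  I3: { [X → S . ) )] }  — shift
  I4: { [A → . X +], [A → . X L], [A → X . +], [A → X . L], [L → . A f S], [S → . f )], [X → . S ) )], [X → . X f f], [X → X . f f] }  — shift
  I5: { [S → f . )] }  — shift
  I6: { [S → f ) .] }  — reduce
  I7: { [A → X + .] }  — reduce
  I8: { [A → X L .] }  — reduce
  I9: { [S → f . )], [X → X f . f] }  — shift
  I10: { [X → X f f .] }  — reduce
  I11: { [X → S ) . )] }  — shift
  I12: { [X → S ) ) .] }  — reduce
  I13: { [L → A f . S], [S → . f )] }  — shift
  I14: { [L → A f S .] }  — reduce

No state contains both a complete item and a shift item.

Answer: No shift-reduce conflicts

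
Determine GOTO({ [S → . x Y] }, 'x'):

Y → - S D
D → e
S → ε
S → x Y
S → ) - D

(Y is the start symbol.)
GOTO(I, 'x') = CLOSURE({ [A → αX.β] : [A → α.Xβ] ∈ I, X = 'x' })

Items with dot before 'x', with the dot advanced:
  [S → . x Y] → [S → x . Y]
Closure of the advanced items:
  [S → x . Y] has the dot before Y: add [Y → . - S D]

GOTO = { [S → x . Y], [Y → . - S D] }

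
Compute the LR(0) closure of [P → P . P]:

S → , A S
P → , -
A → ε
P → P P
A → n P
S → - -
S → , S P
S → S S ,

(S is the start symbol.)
{ [P → . , -], [P → . P P], [P → P . P] }

Start with: [P → P . P]
  [P → P . P] has the dot before P: add [P → . , -], [P → . P P]
No further items can be added.

CLOSURE = { [P → . , -], [P → . P P], [P → P . P] }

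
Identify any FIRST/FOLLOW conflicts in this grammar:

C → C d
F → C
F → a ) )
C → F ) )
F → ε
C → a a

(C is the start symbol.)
A FIRST/FOLLOW conflict occurs when a non-terminal N has a nullable alternative N → β (β ⇒* ε) and another alternative N → α with FIRST(α) ∩ FOLLOW(N) ≠ ∅: on such a lookahead the parser cannot decide between expanding α and letting N vanish via β.

Nullable non-terminals: F.
FIRST sets used below: FIRST(C) = { ')', 'a' }

F: nullable alternative(s) F → ε; FOLLOW(F) = { ')' }
  F → C: FIRST \ {ε} = { ')', 'a' } — overlaps FOLLOW(F) on { ')' }: CONFLICT
  F → a ) ): FIRST \ {ε} = { 'a' } — disjoint from FOLLOW(F)
  F → ε: FIRST \ {ε} = { } — this is the only nullable alternative, skip

C has no nullable alternative, so no FIRST/FOLLOW check is needed there.

So the grammar has 1 FIRST/FOLLOW conflict (marked CONFLICT above).

Answer: Yes. F → C with FOLLOW(F) on { ')' }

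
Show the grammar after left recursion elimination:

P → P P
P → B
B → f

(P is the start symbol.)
P is directly left-recursive. The standard transformation for
  A → A α₁ | ... | A α_m | β₁ | ... | β_n
is
  A  → β₁ A' | ... | β_n A'
  A' → α₁ A' | ... | α_m A' | ε

P → B becomes P → B P'
P → P P becomes P' → P P'
Add P' → ε

Productions for other non-terminals are unchanged:
  B → f

Resulting grammar:
P → B P'
P' → P P'
P' → ε
B → f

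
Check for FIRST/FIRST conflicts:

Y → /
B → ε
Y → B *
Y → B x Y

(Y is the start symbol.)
A FIRST/FIRST conflict occurs when two productions N → α and N → β for the same non-terminal have FIRST(α) ∩ FIRST(β) ≠ ∅ (with ε ∈ FIRST of a nullable right-hand side, so two nullable alternatives also conflict).

FIRST sets of the non-terminals at (or reachable through a nullable prefix from) the front of some alternative:
  FIRST(B) = { ε }

Productions for Y:
  Y → /: FIRST = { '/' }
  Y → B *: FIRST = { '*' }
  Y → B x Y: FIRST = { 'x' }
B has only one production, so no FIRST/FIRST conflict is possible there.

All alternatives of each non-terminal have pairwise disjoint FIRST sets.

Answer: No FIRST/FIRST conflicts.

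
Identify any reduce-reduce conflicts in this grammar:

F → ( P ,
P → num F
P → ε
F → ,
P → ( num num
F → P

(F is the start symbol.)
A reduce-reduce conflict occurs when an LR(0) state has two complete items [A → α .] and [B → β .] — both call for a reduction, and with no lookahead the parser cannot choose between them.

Augment with F' → F and build the canonical LR(0) collection (I0 = CLOSURE({[F' → . F]}), then GOTO on every symbol after a dot until no new states appear). It has 14 states:
  I0: { [F → . ( P ,], [F → . ,], [F → . P], [F' → . F], [P → . ( num num], [P → . num F], [P → .] }  — shift, reduce
  I1: { [F → ( . P ,], [P → ( . num num], [P → . ( num num], [P → . num F], [P → .] }  — shift, reduce
  I2: { [F → , .] }  — reduce
  I3: { [F' → F .] }  — accept
  I4: { [F → P .] }  — reduce
  I5: { [F → . ( P ,], [F → . ,], [F → . P], [P → . ( num num], [P → . num F], [P → .], [P → num . F] }  — shift, reduce
  I6: { [P → num F .] }  — reduce
  I7: { [P → ( . num num] }  — shift
  I8: { [F → ( P . ,] }  — shift
  I9: { [F → . ( P ,], [F → . ,], [F → . P], [P → ( num . num], [P → . ( num num], [P → . num F], [P → .], [P → num . F] }  — shift, reduce
  I10: { [F → . ( P ,], [F → . ,], [F → . P], [P → ( num num .], [P → . ( num num], [P → . num F], [P → .], [P → num . F] }  — shift, 2 reduces
  I11: { [F → ( P , .] }  — reduce
  I12: { [P → ( num . num] }  — shift
  I13: { [P → ( num num .] }  — reduce

I10 contains complete items [P → .], [P → ( num num .] — reduce-reduce conflict.

Answer: Yes — I10: [P → .] vs [P → ( num num .]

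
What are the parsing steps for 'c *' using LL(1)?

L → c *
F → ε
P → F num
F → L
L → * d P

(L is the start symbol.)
LL(1) parsing maintains a stack (initially the start symbol over $) and the input. At each step: if the stack top is a terminal, match it against the current input token; if it is a non-terminal N, replace it with the RHS of M[N, lookahead] (the unique production whose predict set contains the lookahead).

Stack is shown with the top on the left.

Stack  Input  Action
--------------------
L $    c * $  output L → c *
c * $  c * $  match 'c'
* $    * $    match '*'
$      $      accept

The string is accepted.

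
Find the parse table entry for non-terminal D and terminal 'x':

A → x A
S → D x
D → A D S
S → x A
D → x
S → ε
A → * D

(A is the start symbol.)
D → A D S, D → x

To find M[D, 'x'], we find productions for D where 'x' is in the predict set (PREDICT(N → α) = (FIRST(α) \ {ε}) ∪ (FOLLOW(N) if α ⇒* ε)).

Relevant sets:
  FIRST(A) = { '*', 'x' }

D → A D S: PREDICT = { '*', 'x' }
  'x' is in predict set, so this production goes in M[D, 'x']
D → x: PREDICT = { 'x' }
  'x' is in predict set, so this production goes in M[D, 'x']

M[D, 'x'] = D → A D S, D → x  (a multiply-defined cell — the grammar is not LL(1))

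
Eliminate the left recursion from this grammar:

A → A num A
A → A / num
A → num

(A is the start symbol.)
A is directly left-recursive. The standard transformation for
  A → A α₁ | ... | A α_m | β₁ | ... | β_n
is
  A  → β₁ A' | ... | β_n A'
  A' → α₁ A' | ... | α_m A' | ε

A → num becomes A → num A'
A → A num A becomes A' → num A A'
A → A / num becomes A' → / num A'
Add A' → ε

Resulting grammar:
A → num A'
A' → num A A'
A' → / num A'
A' → ε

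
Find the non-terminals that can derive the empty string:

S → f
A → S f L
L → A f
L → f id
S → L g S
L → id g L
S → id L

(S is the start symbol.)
None

There are no ε-productions, so no non-terminal can derive ε.
No non-terminals are nullable.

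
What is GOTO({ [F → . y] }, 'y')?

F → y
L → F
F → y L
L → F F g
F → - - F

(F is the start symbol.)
GOTO(I, 'y') = CLOSURE({ [A → αX.β] : [A → α.Xβ] ∈ I, X = 'y' })

Items with dot before 'y', with the dot advanced:
  [F → . y] → [F → y .]
Closure adds nothing (no advanced item has the dot before a non-terminal).

GOTO = { [F → y .] }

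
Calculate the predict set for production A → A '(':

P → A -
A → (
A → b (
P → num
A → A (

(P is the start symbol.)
{ '(', 'b' }

PREDICT(A → A '(') = (FIRST(RHS) \ {ε}) ∪ (FOLLOW(A) if ε ∈ FIRST(RHS), i.e. RHS ⇒* ε)
FIRST(A) = { '(', 'b' }
FIRST(A '(') = { '(', 'b' }
ε ∉ FIRST(A '('), so FOLLOW(A) is not added.
PREDICT(A → A '(') = { '(', 'b' }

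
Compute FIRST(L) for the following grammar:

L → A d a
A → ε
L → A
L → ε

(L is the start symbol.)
FIRST sets of the other non-terminals involved (by the same procedure, iterated to a fixed point):
  FIRST(A) = { ε }

From L → A d a:
  - A is a non-terminal: add FIRST(A) \ {ε} = { }
    A is nullable, so continue to the next symbol
  - d is a terminal: add 'd' and stop
From L → A:
  - A is a non-terminal: add FIRST(A) \ {ε} = { }
    A is nullable and nothing follows, so the whole right-hand side can vanish: ε ∈ FIRST(L)
From L → ε:
  - ε-production, so ε ∈ FIRST(L)

Collecting: FIRST(L) = { 'd', ε }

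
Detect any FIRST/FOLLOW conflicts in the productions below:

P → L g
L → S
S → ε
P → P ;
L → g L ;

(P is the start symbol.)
Yes. L → g L ';' with FOLLOW(L) on { 'g' }

A FIRST/FOLLOW conflict occurs when a non-terminal N has a nullable alternative N → β (β ⇒* ε) and another alternative N → α with FIRST(α) ∩ FOLLOW(N) ≠ ∅: on such a lookahead the parser cannot decide between expanding α and letting N vanish via β.

Nullable non-terminals: L, S.
FIRST sets used below: FIRST(S) = { ε }

L: nullable alternative(s) L → S; FOLLOW(L) = { ';', 'g' }
  L → S: FIRST \ {ε} = { } — this is the only nullable alternative, skip
  L → g L ;: FIRST \ {ε} = { 'g' } — overlaps FOLLOW(L) on { 'g' }: CONFLICT
S has a nullable alternative but only one production, so nothing to check.

P has no nullable alternative, so no FIRST/FOLLOW check is needed there.

So the grammar has 1 FIRST/FOLLOW conflict (marked CONFLICT above).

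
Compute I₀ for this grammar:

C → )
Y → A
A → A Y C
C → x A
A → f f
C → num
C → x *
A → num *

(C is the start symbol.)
{ [C → . )], [C → . num], [C → . x *], [C → . x A], [C' → . C] }

First, augment the grammar with C' → C
I₀ = CLOSURE({ [C' → . C] }):
  [C' → . C] has the dot before C: add [C → . )], [C → . x A], [C → . num], [C → . x *]
No further items can be added.

I₀ = { [C → . )], [C → . num], [C → . x *], [C → . x A], [C' → . C] }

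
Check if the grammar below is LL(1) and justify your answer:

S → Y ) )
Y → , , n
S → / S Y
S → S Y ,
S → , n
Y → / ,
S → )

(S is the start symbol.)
A grammar is LL(1) if for each non-terminal N with multiple productions, the predict sets of those productions are pairwise disjoint, where PREDICT(N → α) = (FIRST(α) \ {ε}) ∪ (FOLLOW(N) if α ⇒* ε).

Relevant sets:
  FIRST(Y) = { ',', '/' }
  FIRST(S) = { ')', ',', '/' }

For S:
  PREDICT(S → Y ')' ')') = { ',', '/' }
  PREDICT(S → '/' S Y) = { '/' }
  PREDICT(S → S Y ',') = { ')', ',', '/' }
  PREDICT(S → ',' n) = { ',' }
  PREDICT(S → ')') = { ')' }
For Y:
  PREDICT(Y → ',' ',' n) = { ',' }
  PREDICT(Y → '/' ',') = { '/' }

Conflict found: Predict set conflict for S: { '/' }
The grammar is NOT LL(1).

Answer: No. Predict set conflict for S: { '/' }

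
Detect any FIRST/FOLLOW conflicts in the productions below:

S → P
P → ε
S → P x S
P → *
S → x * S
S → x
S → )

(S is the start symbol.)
A FIRST/FOLLOW conflict occurs when a non-terminal N has a nullable alternative N → β (β ⇒* ε) and another alternative N → α with FIRST(α) ∩ FOLLOW(N) ≠ ∅: on such a lookahead the parser cannot decide between expanding α and letting N vanish via β.

Nullable non-terminals: P, S.
FIRST sets used below: FIRST(P) = { '*', ε }

P: nullable alternative(s) P → ε; FOLLOW(P) = { $, 'x' }
  P → ε: FIRST \ {ε} = { } — this is the only nullable alternative, skip
  P → *: FIRST \ {ε} = { '*' } — disjoint from FOLLOW(P)

S: nullable alternative(s) S → P; FOLLOW(S) = { $ }
  S → P: FIRST \ {ε} = { '*' } — this is the only nullable alternative, skip
  S → P x S: FIRST \ {ε} = { '*', 'x' } — disjoint from FOLLOW(S)
  S → x * S: FIRST \ {ε} = { 'x' } — disjoint from FOLLOW(S)
  S → x: FIRST \ {ε} = { 'x' } — disjoint from FOLLOW(S)
  S → ): FIRST \ {ε} = { ')' } — disjoint from FOLLOW(S)

No FIRST/FOLLOW conflicts found.

Answer: No FIRST/FOLLOW conflicts.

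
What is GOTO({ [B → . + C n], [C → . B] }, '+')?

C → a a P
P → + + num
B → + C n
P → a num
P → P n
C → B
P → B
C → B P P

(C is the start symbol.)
{ [B → + . C n], [B → . + C n], [C → . B P P], [C → . B], [C → . a a P] }

GOTO(I, '+') = CLOSURE({ [A → αX.β] : [A → α.Xβ] ∈ I, X = '+' })

Items with dot before '+', with the dot advanced:
  [B → . + C n] → [B → + . C n]
Closure of the advanced items:
  [B → + . C n] has the dot before C: add [C → . a a P], [C → . B], [C → . B P P]
  [C → . B] has the dot before B: add [B → . + C n]

GOTO = { [B → + . C n], [B → . + C n], [C → . B P P], [C → . B], [C → . a a P] }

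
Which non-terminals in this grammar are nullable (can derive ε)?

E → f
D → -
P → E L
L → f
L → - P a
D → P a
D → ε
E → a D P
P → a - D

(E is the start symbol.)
A non-terminal is nullable if it can derive ε (the empty string): either it has an ε-production, or it has a production whose right-hand side consists entirely of nullable non-terminals.

ε-productions: D → ε
So D is immediately nullable.
No further non-terminal can be added: every production for the remaining non-terminals contains a terminal or a non-nullable non-terminal.
Nullable = { 'D' }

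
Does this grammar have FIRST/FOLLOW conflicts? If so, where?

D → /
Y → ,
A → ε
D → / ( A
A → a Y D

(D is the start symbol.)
Nullable non-terminals: A.

A: nullable alternative(s) A → ε; FOLLOW(A) = { $ }
  A → ε: FIRST \ {ε} = { } — this is the only nullable alternative, skip
  A → a Y D: FIRST \ {ε} = { 'a' } — disjoint from FOLLOW(A)

D, Y have no nullable alternative, so no FIRST/FOLLOW check is needed there.

No FIRST/FOLLOW conflicts found.

Answer: No FIRST/FOLLOW conflicts.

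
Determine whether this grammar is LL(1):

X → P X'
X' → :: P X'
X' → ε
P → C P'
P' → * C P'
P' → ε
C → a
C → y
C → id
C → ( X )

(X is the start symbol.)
A grammar is LL(1) if for each non-terminal N with multiple productions, the predict sets of those productions are pairwise disjoint, where PREDICT(N → α) = (FIRST(α) \ {ε}) ∪ (FOLLOW(N) if α ⇒* ε).

Relevant sets:
  FOLLOW(X') = { $, ')' }
  FOLLOW(P') = { $, ')', '::' }

For X':
  PREDICT(X' → :: P X') = { '::' }
  PREDICT(X' → ε) = { $, ')' }
For P':
  PREDICT(P' → '*' C P') = { '*' }
  PREDICT(P' → ε) = { $, ')', '::' }
For C:
  PREDICT(C → a) = { 'a' }
  PREDICT(C → y) = { 'y' }
  PREDICT(C → id) = { 'id' }
  PREDICT(C → '(' X ')') = { '(' }
X, P have a single production, so nothing to check there.

All predict sets are disjoint. The grammar IS LL(1).

Answer: Yes, the grammar is LL(1).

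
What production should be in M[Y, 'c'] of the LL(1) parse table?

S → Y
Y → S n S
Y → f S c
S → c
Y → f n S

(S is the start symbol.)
Y → S n S

To find M[Y, 'c'], we find productions for Y where 'c' is in the predict set (PREDICT(N → α) = (FIRST(α) \ {ε}) ∪ (FOLLOW(N) if α ⇒* ε)).

Relevant sets:
  FIRST(S) = { 'c', 'f' }

Y → S n S: PREDICT = { 'c', 'f' }
  'c' is in predict set, so this production goes in M[Y, 'c']
Y → f S c: PREDICT = { 'f' }
Y → f n S: PREDICT = { 'f' }

M[Y, 'c'] = Y → S n S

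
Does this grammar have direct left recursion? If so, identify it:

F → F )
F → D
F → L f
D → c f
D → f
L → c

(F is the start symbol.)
Direct left recursion occurs when N → N α for some non-terminal N (the right-hand side begins with the left-hand side itself).

F → F ): LEFT RECURSIVE (starts with F)
F → D: starts with D
F → L f: starts with L
D → c f: starts with c
D → f: starts with f
L → c: starts with c

The grammar has direct left recursion on: F.

Answer: Yes, F is left-recursive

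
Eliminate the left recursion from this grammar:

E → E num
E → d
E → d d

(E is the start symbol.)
E is directly left-recursive. The standard transformation for
  A → A α₁ | ... | A α_m | β₁ | ... | β_n
is
  A  → β₁ A' | ... | β_n A'
  A' → α₁ A' | ... | α_m A' | ε

E → d becomes E → d E'
E → d d becomes E → d d E'
E → E num becomes E' → num E'
Add E' → ε

Resulting grammar:
E → d E'
E → d d E'
E' → num E'
E' → ε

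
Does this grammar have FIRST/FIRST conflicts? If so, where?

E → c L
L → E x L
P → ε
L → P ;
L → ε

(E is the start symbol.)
A FIRST/FIRST conflict occurs when two productions N → α and N → β for the same non-terminal have FIRST(α) ∩ FIRST(β) ≠ ∅ (with ε ∈ FIRST of a nullable right-hand side, so two nullable alternatives also conflict).

FIRST sets of the non-terminals at (or reachable through a nullable prefix from) the front of some alternative:
  FIRST(E) = { 'c' }
  FIRST(P) = { ε }

Productions for L:
  L → E x L: FIRST = { 'c' }
  L → P ;: FIRST = { ';' }
  L → ε: FIRST = { ε }
E, P have only one production, so no FIRST/FIRST conflict is possible there.

All alternatives of each non-terminal have pairwise disjoint FIRST sets.

Answer: No FIRST/FIRST conflicts.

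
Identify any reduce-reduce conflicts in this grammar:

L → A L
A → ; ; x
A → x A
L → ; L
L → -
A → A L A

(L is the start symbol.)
No reduce-reduce conflicts

Augment with L' → L and build the canonical LR(0) collection (I0 = CLOSURE({[L' → . L]}), then GOTO on every symbol after a dot until no new states appear). It has 16 states:
  I0: { [A → . ; ; x], [A → . A L A], [A → . x A], [L → . -], [L → . ; L], [L → . A L], [L' → . L] }  — shift
  I1: { [L → - .] }  — reduce
  I2: { [A → . ; ; x], [A → . A L A], [A → . x A], [A → ; . ; x], [L → . -], [L → . ; L], [L → . A L], [L → ; . L] }  — shift
  I3: { [A → . ; ; x], [A → . A L A], [A → . x A], [A → A . L A], [L → . -], [L → . ; L], [L → . A L], [L → A . L] }  — shift
  I4: { [L' → L .] }  — accept
  I5: { [A → . ; ; x], [A → . A L A], [A → . x A], [A → x . A] }  — shift
  I6: { [A → ; . ; x] }  — shift
  I7: { [A → . ; ; x], [A → . A L A], [A → . x A], [A → A . L A], [A → x A .], [L → . -], [L → . ; L], [L → . A L] }  — shift, reduce
  I8: { [A → . ; ; x], [A → . A L A], [A → . x A], [A → A L . A] }  — shift
  I9: { [A → . ; ; x], [A → . A L A], [A → . x A], [A → A . L A], [A → A L A .], [L → . -], [L → . ; L], [L → . A L] }  — shift, reduce
  I10: { [A → ; ; . x] }  — shift
  I11: { [A → ; ; x .] }  — reduce
  I12: { [A → . ; ; x], [A → . A L A], [A → . x A], [A → A L . A], [L → A L .] }  — shift, reduce
  I13: { [A → . ; ; x], [A → . A L A], [A → . x A], [A → ; . ; x], [A → ; ; . x], [L → . -], [L → . ; L], [L → . A L], [L → ; . L] }  — shift
  I14: { [L → ; L .] }  — reduce
  I15: { [A → . ; ; x], [A → . A L A], [A → . x A], [A → ; ; x .], [A → x . A] }  — shift, reduce

No state contains more than one complete item.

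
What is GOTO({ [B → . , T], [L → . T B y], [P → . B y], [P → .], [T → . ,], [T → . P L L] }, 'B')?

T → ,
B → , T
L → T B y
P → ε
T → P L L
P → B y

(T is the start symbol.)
{ [P → B . y] }

GOTO(I, 'B') = CLOSURE({ [A → αX.β] : [A → α.Xβ] ∈ I, X = 'B' })

Items with dot before 'B', with the dot advanced:
  [P → . B y] → [P → B . y]
Closure adds nothing (no advanced item has the dot before a non-terminal).

GOTO = { [P → B . y] }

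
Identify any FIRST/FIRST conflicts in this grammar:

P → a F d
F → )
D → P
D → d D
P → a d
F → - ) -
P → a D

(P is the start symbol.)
Yes. P → a F d / P → a d on { 'a' }; P → a F d / P → a D on { 'a' }; P → a d / P → a D on { 'a' }

A FIRST/FIRST conflict occurs when two productions N → α and N → β for the same non-terminal have FIRST(α) ∩ FIRST(β) ≠ ∅ (with ε ∈ FIRST of a nullable right-hand side, so two nullable alternatives also conflict).

FIRST sets of the non-terminals at (or reachable through a nullable prefix from) the front of some alternative:
  FIRST(P) = { 'a' }

Productions for P:
  P → a F d: FIRST = { 'a' }
  P → a d: FIRST = { 'a' }
  P → a D: FIRST = { 'a' }
Productions for F:
  F → ): FIRST = { ')' }
  F → - ) -: FIRST = { '-' }
Productions for D:
  D → P: FIRST = { 'a' }
  D → d D: FIRST = { 'd' }

Conflict for P: P → a F d and P → a d
  Overlap: { 'a' }
Conflict for P: P → a F d and P → a D
  Overlap: { 'a' }
Conflict for P: P → a d and P → a D
  Overlap: { 'a' }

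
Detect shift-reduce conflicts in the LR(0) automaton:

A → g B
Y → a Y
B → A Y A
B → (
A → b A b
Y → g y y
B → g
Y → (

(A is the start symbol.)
Yes — I7: [B → g .] vs [A → . b A b]

A shift-reduce conflict occurs when an LR(0) state has both:
  - a complete (reduce) item [A → α .] (dot at the end), and
  - a shift item [B → β . c γ] (dot before a terminal).

Augment with A' → A and build the canonical LR(0) collection (I0 = CLOSURE({[A' → . A]}), then GOTO on every symbol after a dot until no new states appear). It has 18 states:
  I0: { [A → . b A b], [A → . g B], [A' → . A] }  — shift
  I1: { [A' → A .] }  — accept
  I2: { [A → . b A b], [A → . g B], [A → b . A b] }  — shift
  I3: { [A → . b A b], [A → . g B], [A → g . B], [B → . (], [B → . A Y A], [B → . g] }  — shift
  I4: { [B → ( .] }  — reduce
  I5: { [B → A . Y A], [Y → . (], [Y → . a Y], [Y → . g y y] }  — shift
  I6: { [A → g B .] }  — reduce
  I7: { [A → . b A b], [A → . g B], [A → g . B], [B → . (], [B → . A Y A], [B → . g], [B → g .] }  — shift, reduce
  I8: { [Y → ( .] }  — reduce
  I9: { [A → . b A b], [A → . g B], [B → A Y . A] }  — shift
  I10: { [Y → . (], [Y → . a Y], [Y → . g y y], [Y → a . Y] }  — shift
  I11: { [Y → g . y y] }  — shift
  I12: { [Y → g y . y] }  — shift
  I13: { [Y → g y y .] }  — reduce
  I14: { [Y → a Y .] }  — reduce
  I15: { [B → A Y A .] }  — reduce
  I16: { [A → b A . b] }  — shift
  I17: { [A → b A b .] }  — reduce

I7 contains reduce item [B → g .] and shift items [A → . b A b], [A → . g B], [B → . (], [B → . g] — shift-reduce conflict.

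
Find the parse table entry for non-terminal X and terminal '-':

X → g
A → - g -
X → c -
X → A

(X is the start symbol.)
X → A

To find M[X, '-'], we find productions for X where '-' is in the predict set (PREDICT(N → α) = (FIRST(α) \ {ε}) ∪ (FOLLOW(N) if α ⇒* ε)).

Relevant sets:
  FIRST(A) = { '-' }

X → g: PREDICT = { 'g' }
X → c -: PREDICT = { 'c' }
X → A: PREDICT = { '-' }
  '-' is in predict set, so this production goes in M[X, '-']

M[X, '-'] = X → A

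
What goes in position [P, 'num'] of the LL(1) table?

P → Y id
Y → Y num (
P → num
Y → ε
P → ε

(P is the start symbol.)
To find M[P, 'num'], we find productions for P where 'num' is in the predict set (PREDICT(N → α) = (FIRST(α) \ {ε}) ∪ (FOLLOW(N) if α ⇒* ε)).

Relevant sets:
  FIRST(Y) = { 'num', ε }
  FOLLOW(P) = { $ }

P → Y id: PREDICT = { 'id', 'num' }
  'num' is in predict set, so this production goes in M[P, 'num']
P → num: PREDICT = { 'num' }
  'num' is in predict set, so this production goes in M[P, 'num']
P → ε: PREDICT = { $ }

M[P, 'num'] = P → Y id, P → num  (a multiply-defined cell — the grammar is not LL(1))

Answer: P → Y id, P → num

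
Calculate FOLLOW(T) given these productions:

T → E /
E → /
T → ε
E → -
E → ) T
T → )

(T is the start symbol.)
{ $, '/' }

To compute FOLLOW(T), find every occurrence of T on a right-hand side N → α T β: add FIRST(β) \ {ε}, and if β is empty or nullable also add FOLLOW(N). Iterate to a fixed point.

T is the start symbol, so $ ∈ FOLLOW(T).
In E → ) T: T is at the end, add FOLLOW(E)

The FOLLOW sets referred to above (computed the same way, to a fixed point):
  FOLLOW(E) = { '/' }

Taking the union: FOLLOW(T) = { $, '/' }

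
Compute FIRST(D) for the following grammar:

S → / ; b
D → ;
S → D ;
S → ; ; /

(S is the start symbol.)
{ ';' }

From D → ;:
  - ';' is a terminal: add ';' and stop

Collecting: FIRST(D) = { ';' }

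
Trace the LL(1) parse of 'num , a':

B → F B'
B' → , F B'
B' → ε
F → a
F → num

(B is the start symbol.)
Stack is shown with the top on the left.

Stack     Input      Action
---------------------------
B $       num , a $  output B → F B'
F B' $    num , a $  output F → num
num B' $  num , a $  match 'num'
B' $      , a $      output B' → , F B'
, F B' $  , a $      match ','
F B' $    a $        output F → a
a B' $    a $        match 'a'
B' $      $          output B' → ε
$         $          accept

The string is accepted.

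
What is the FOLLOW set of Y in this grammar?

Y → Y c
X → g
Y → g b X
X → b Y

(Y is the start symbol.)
{ $, 'c' }

To compute FOLLOW(Y), find every occurrence of Y on a right-hand side N → α Y β: add FIRST(β) \ {ε}, and if β is empty or nullable also add FOLLOW(N). Iterate to a fixed point.

Y is the start symbol, so $ ∈ FOLLOW(Y).
In Y → Y c: Y is followed by c, add FIRST(c) \ {ε} = { 'c' }
In X → b Y: Y is at the end, add FOLLOW(X)

The FOLLOW sets referred to above (computed the same way, to a fixed point):
  FOLLOW(X) = { $, 'c' }

Taking the union: FOLLOW(Y) = { $, 'c' }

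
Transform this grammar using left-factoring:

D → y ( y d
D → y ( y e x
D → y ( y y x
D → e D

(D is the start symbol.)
D → y ( y D'
D' → d
D' → e x
D' → y x
D → e D

Left-factoring transforms A → αβ₁ | αβ₂ into A → αA' and A' → β₁ | β₂
(α is the longest common prefix among the alternatives). Repeat until
no nonterminal has two alternatives with a common prefix.

Round 1: D has alternatives sharing prefix 'y ( y'. Introduce D': D → y ( y D'
  Add: D' → d
  Add: D' → e x
  Add: D' → y x

No remaining common prefixes — done.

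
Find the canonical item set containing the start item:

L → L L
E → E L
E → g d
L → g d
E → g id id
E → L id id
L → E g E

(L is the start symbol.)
First, augment the grammar with L' → L
I₀ = CLOSURE({ [L' → . L] }):
  [L' → . L] has the dot before L: add [L → . L L], [L → . g d], [L → . E g E]
  [L → . E g E] has the dot before E: add [E → . E L], [E → . g d], [E → . g id id], [E → . L id id]
No further items can be added.

I₀ = { [E → . E L], [E → . L id id], [E → . g d], [E → . g id id], [L → . E g E], [L → . L L], [L → . g d], [L' → . L] }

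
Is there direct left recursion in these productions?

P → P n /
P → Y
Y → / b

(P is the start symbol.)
Yes, P is left-recursive

Direct left recursion occurs when N → N α for some non-terminal N (the right-hand side begins with the left-hand side itself).

P → P n /: LEFT RECURSIVE (starts with P)
P → Y: starts with Y
Y → / b: starts with '/'

The grammar has direct left recursion on: P.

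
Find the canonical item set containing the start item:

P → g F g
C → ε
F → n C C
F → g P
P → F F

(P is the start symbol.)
First, augment the grammar with P' → P
I₀ = CLOSURE({ [P' → . P] }):
  [P' → . P] has the dot before P: add [P → . g F g], [P → . F F]
  [P → . F F] has the dot before F: add [F → . n C C], [F → . g P]
No further items can be added.

I₀ = { [F → . g P], [F → . n C C], [P → . F F], [P → . g F g], [P' → . P] }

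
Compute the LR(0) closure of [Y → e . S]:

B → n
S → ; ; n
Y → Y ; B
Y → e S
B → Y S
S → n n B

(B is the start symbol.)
{ [S → . ; ; n], [S → . n n B], [Y → e . S] }

To compute CLOSURE, for each item [A → α.Bβ] where B is a non-terminal, add [B → .γ] for all productions B → γ; repeat for the newly added items until nothing changes.

Start with: [Y → e . S]
  [Y → e . S] has the dot before S: add [S → . ; ; n], [S → . n n B]
No further items can be added.

CLOSURE = { [S → . ; ; n], [S → . n n B], [Y → e . S] }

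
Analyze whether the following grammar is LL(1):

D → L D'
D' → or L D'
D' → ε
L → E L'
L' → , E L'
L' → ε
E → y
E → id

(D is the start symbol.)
A grammar is LL(1) if for each non-terminal N with multiple productions, the predict sets of those productions are pairwise disjoint, where PREDICT(N → α) = (FIRST(α) \ {ε}) ∪ (FOLLOW(N) if α ⇒* ε).

Relevant sets:
  FOLLOW(D') = { $ }
  FOLLOW(L') = { $, 'or' }

For D':
  PREDICT(D' → or L D') = { 'or' }
  PREDICT(D' → ε) = { $ }
For L':
  PREDICT(L' → ',' E L') = { ',' }
  PREDICT(L' → ε) = { $, 'or' }
For E:
  PREDICT(E → y) = { 'y' }
  PREDICT(E → id) = { 'id' }
D, L have a single production, so nothing to check there.

All predict sets are disjoint. The grammar IS LL(1).

Answer: Yes, the grammar is LL(1).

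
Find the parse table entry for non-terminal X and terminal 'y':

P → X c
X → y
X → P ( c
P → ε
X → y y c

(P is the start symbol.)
X → y, X → P ( c, X → y y c

To find M[X, 'y'], we find productions for X where 'y' is in the predict set (PREDICT(N → α) = (FIRST(α) \ {ε}) ∪ (FOLLOW(N) if α ⇒* ε)).

Relevant sets:
  FIRST(P) = { '(', 'y', ε }

X → y: PREDICT = { 'y' }
  'y' is in predict set, so this production goes in M[X, 'y']
X → P ( c: PREDICT = { '(', 'y' }
  'y' is in predict set, so this production goes in M[X, 'y']
X → y y c: PREDICT = { 'y' }
  'y' is in predict set, so this production goes in M[X, 'y']

M[X, 'y'] = X → y, X → P ( c, X → y y c  (a multiply-defined cell — the grammar is not LL(1))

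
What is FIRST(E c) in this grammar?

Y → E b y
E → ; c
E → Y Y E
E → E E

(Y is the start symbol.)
FIRST sets of the non-terminals involved (from the grammar, by fixed-point iteration):
  FIRST(E) = { ';' }

To compute FIRST(E c), process the symbols left to right:
Symbol E is a non-terminal. Add FIRST(E) \ {ε} = { ';' }
E is not nullable (ε ∉ FIRST(E)), so stop here.
FIRST(E c) = { ';' }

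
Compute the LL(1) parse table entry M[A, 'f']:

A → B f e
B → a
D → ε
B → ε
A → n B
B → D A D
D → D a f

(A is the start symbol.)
To find M[A, 'f'], we find productions for A where 'f' is in the predict set (PREDICT(N → α) = (FIRST(α) \ {ε}) ∪ (FOLLOW(N) if α ⇒* ε)).

Relevant sets:
  FIRST(B) = { 'a', 'f', 'n', ε }

A → B f e: PREDICT = { 'a', 'f', 'n' }
  'f' is in predict set, so this production goes in M[A, 'f']
A → n B: PREDICT = { 'n' }

M[A, 'f'] = A → B f e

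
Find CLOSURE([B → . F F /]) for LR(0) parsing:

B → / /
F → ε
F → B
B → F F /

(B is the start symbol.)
{ [B → . / /], [B → . F F /], [F → . B], [F → .] }

Start with: [B → . F F /]
  [B → . F F /] has the dot before F: add [F → .], [F → . B]
  [F → . B] has the dot before B: add [B → . / /]
No further items can be added.

CLOSURE = { [B → . / /], [B → . F F /], [F → . B], [F → .] }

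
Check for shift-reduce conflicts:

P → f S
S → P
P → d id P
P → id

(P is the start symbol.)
A shift-reduce conflict occurs when an LR(0) state has both:
  - a complete (reduce) item [A → α .] (dot at the end), and
  - a shift item [B → β . c γ] (dot before a terminal).

Augment with P' → P and build the canonical LR(0) collection (I0 = CLOSURE({[P' → . P]}), then GOTO on every symbol after a dot until no new states appear). It has 9 states:
  I0: { [P → . d id P], [P → . f S], [P → . id], [P' → . P] }  — shift
  I1: { [P' → P .] }  — accept
  I2: { [P → d . id P] }  — shift
  I3: { [P → . d id P], [P → . f S], [P → . id], [P → f . S], [S → . P] }  — shift
  I4: { [P → id .] }  — reduce
  I5: { [S → P .] }  — reduce
  I6: { [P → f S .] }  — reduce
  I7: { [P → . d id P], [P → . f S], [P → . id], [P → d id . P] }  — shift
  I8: { [P → d id P .] }  — reduce

No state contains both a complete item and a shift item.

Answer: No shift-reduce conflicts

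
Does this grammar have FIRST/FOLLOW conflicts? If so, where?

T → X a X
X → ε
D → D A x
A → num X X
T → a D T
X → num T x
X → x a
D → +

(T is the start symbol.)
A FIRST/FOLLOW conflict occurs when a non-terminal N has a nullable alternative N → β (β ⇒* ε) and another alternative N → α with FIRST(α) ∩ FOLLOW(N) ≠ ∅: on such a lookahead the parser cannot decide between expanding α and letting N vanish via β.

Nullable non-terminals: X.

X: nullable alternative(s) X → ε; FOLLOW(X) = { $, 'a', 'num', 'x' }
  X → ε: FIRST \ {ε} = { } — this is the only nullable alternative, skip
  X → num T x: FIRST \ {ε} = { 'num' } — overlaps FOLLOW(X) on { 'num' }: CONFLICT
  X → x a: FIRST \ {ε} = { 'x' } — overlaps FOLLOW(X) on { 'x' }: CONFLICT

A, D, T have no nullable alternative, so no FIRST/FOLLOW check is needed there.

So the grammar has 2 FIRST/FOLLOW conflicts (marked CONFLICT above).

Answer: Yes. X → num T x with FOLLOW(X) on { 'num' }; X → x a with FOLLOW(X) on { 'x' }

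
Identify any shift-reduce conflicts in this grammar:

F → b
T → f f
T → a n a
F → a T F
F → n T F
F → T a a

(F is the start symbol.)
A shift-reduce conflict occurs when an LR(0) state has both:
  - a complete (reduce) item [A → α .] (dot at the end), and
  - a shift item [B → β . c γ] (dot before a terminal).

Augment with F' → F and build the canonical LR(0) collection (I0 = CLOSURE({[F' → . F]}), then GOTO on every symbol after a dot until no new states appear). It has 17 states:
  I0: { [F → . T a a], [F → . a T F], [F → . b], [F → . n T F], [F' → . F], [T → . a n a], [T → . f f] }  — shift
  I1: { [F' → F .] }  — accept
  I2: { [F → T . a a] }  — shift
  I3: { [F → a . T F], [T → . a n a], [T → . f f], [T → a . n a] }  — shift
  I4: { [F → b .] }  — reduce
  I5: { [T → f . f] }  — shift
  I6: { [F → n . T F], [T → . a n a], [T → . f f] }  — shift
  I7: { [F → . T a a], [F → . a T F], [F → . b], [F → . n T F], [F → n T . F], [T → . a n a], [T → . f f] }  — shift
  I8: { [T → a . n a] }  — shift
  I9: { [T → a n . a] }  — shift
  I10: { [T → a n a .] }  — reduce
  I11: { [F → n T F .] }  — reduce
  I12: { [T → f f .] }  — reduce
  I13: { [F → . T a a], [F → . a T F], [F → . b], [F → . n T F], [F → a T . F], [T → . a n a], [T → . f f] }  — shift
  I14: { [F → a T F .] }  — reduce
  I15: { [F → T a . a] }  — shift
  I16: { [F → T a a .] }  — reduce

No state contains both a complete item and a shift item.

Answer: No shift-reduce conflicts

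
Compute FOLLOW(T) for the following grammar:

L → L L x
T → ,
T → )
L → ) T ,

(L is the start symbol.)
In L → ) T ,: T is followed by ',', add FIRST(',') \ {ε} = { ',' }

Taking the union: FOLLOW(T) = { ',' }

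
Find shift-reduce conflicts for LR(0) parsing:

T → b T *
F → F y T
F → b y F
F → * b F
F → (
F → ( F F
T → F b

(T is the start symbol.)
Yes — I1: [F → ( .] vs [F → . (]; I8: [F → b y F .] vs [F → F . y T]; I15: [F → * b F .] vs [F → F . y T]; I17: [F → ( F F .] vs [F → F . y T]

Augment with T' → T and build the canonical LR(0) collection (I0 = CLOSURE({[T' → . T]}), then GOTO on every symbol after a dot until no new states appear). It has 18 states:
  I0: { [F → . ( F F], [F → . (], [F → . * b F], [F → . F y T], [F → . b y F], [T → . F b], [T → . b T *], [T' → . T] }  — shift
  I1: { [F → ( . F F], [F → ( .], [F → . ( F F], [F → . (], [F → . * b F], [F → . F y T], [F → . b y F] }  — shift, reduce
  I2: { [F → * . b F] }  — shift
  I3: { [F → F . y T], [T → F . b] }  — shift
  I4: { [T' → T .] }  — accept
  I5: { [F → . ( F F], [F → . (], [F → . * b F], [F → . F y T], [F → . b y F], [F → b . y F], [T → . F b], [T → . b T *], [T → b . T *] }  — shift
  I6: { [T → b T . *] }  — shift
  I7: { [F → . ( F F], [F → . (], [F → . * b F], [F → . F y T], [F → . b y F], [F → b y . F] }  — shift
  I8: { [F → F . y T], [F → b y F .] }  — shift, reduce
  I9: { [F → b . y F] }  — shift
  I10: { [F → . ( F F], [F → . (], [F → . * b F], [F → . F y T], [F → . b y F], [F → F y . T], [T → . F b], [T → . b T *] }  — shift
  I11: { [F → F y T .] }  — reduce
  I12: { [T → b T * .] }  — reduce
  I13: { [T → F b .] }  — reduce
  I14: { [F → * b . F], [F → . ( F F], [F → . (], [F → . * b F], [F → . F y T], [F → . b y F] }  — shift
  I15: { [F → * b F .], [F → F . y T] }  — shift, reduce
  I16: { [F → ( F . F], [F → . ( F F], [F → . (], [F → . * b F], [F → . F y T], [F → . b y F], [F → F . y T] }  — shift
  I17: { [F → ( F F .], [F → F . y T] }  — shift, reduce

I1 contains reduce item [F → ( .] and shift items [F → . (], [F → . ( F F], [F → . * b F], [F → . b y F] — shift-reduce conflict.
I8 contains reduce item [F → b y F .] and shift item [F → F . y T] — shift-reduce conflict.
I15 contains reduce item [F → * b F .] and shift item [F → F . y T] — shift-reduce conflict.
I17 contains reduce item [F → ( F F .] and shift item [F → F . y T] — shift-reduce conflict.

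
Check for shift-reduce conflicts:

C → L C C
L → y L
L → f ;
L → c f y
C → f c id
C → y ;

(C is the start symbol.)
No shift-reduce conflicts

A shift-reduce conflict occurs when an LR(0) state has both:
  - a complete (reduce) item [A → α .] (dot at the end), and
  - a shift item [B → β . c γ] (dot before a terminal).

Augment with C' → C and build the canonical LR(0) collection (I0 = CLOSURE({[C' → . C]}), then GOTO on every symbol after a dot until no new states appear). It has 17 states:
  I0: { [C → . L C C], [C → . f c id], [C → . y ;], [C' → . C], [L → . c f y], [L → . f ;], [L → . y L] }  — shift
  I1: { [C' → C .] }  — accept
  I2: { [C → . L C C], [C → . f c id], [C → . y ;], [C → L . C C], [L → . c f y], [L → . f ;], [L → . y L] }  — shift
  I3: { [L → c . f y] }  — shift
  I4: { [C → f . c id], [L → f . ;] }  — shift
  I5: { [C → y . ;], [L → . c f y], [L → . f ;], [L → . y L], [L → y . L] }  — shift
  I6: { [C → y ; .] }  — reduce
  I7: { [L → y L .] }  — reduce
  I8: { [L → f . ;] }  — shift
  I9: { [L → . c f y], [L → . f ;], [L → . y L], [L → y . L] }  — shift
  I10: { [L → f ; .] }  — reduce
  I11: { [C → f c . id] }  — shift
  I12: { [C → f c id .] }  — reduce
  I13: { [L → c f . y] }  — shift
  I14: { [L → c f y .] }  — reduce
  I15: { [C → . L C C], [C → . f c id], [C → . y ;], [C → L C . C], [L → . c f y], [L → . f ;], [L → . y L] }  — shift
  I16: { [C → L C C .] }  — reduce

No state contains both a complete item and a shift item.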